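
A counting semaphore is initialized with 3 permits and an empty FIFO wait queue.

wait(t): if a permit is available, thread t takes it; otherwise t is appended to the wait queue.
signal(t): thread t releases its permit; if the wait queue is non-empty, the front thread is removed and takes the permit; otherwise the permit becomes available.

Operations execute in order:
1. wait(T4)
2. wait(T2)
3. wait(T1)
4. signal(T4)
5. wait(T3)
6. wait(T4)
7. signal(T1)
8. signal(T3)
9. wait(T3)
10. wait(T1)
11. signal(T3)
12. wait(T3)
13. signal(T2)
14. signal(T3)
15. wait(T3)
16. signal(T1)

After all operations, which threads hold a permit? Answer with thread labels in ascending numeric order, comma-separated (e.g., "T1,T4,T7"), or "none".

Answer: T3,T4

Derivation:
Step 1: wait(T4) -> count=2 queue=[] holders={T4}
Step 2: wait(T2) -> count=1 queue=[] holders={T2,T4}
Step 3: wait(T1) -> count=0 queue=[] holders={T1,T2,T4}
Step 4: signal(T4) -> count=1 queue=[] holders={T1,T2}
Step 5: wait(T3) -> count=0 queue=[] holders={T1,T2,T3}
Step 6: wait(T4) -> count=0 queue=[T4] holders={T1,T2,T3}
Step 7: signal(T1) -> count=0 queue=[] holders={T2,T3,T4}
Step 8: signal(T3) -> count=1 queue=[] holders={T2,T4}
Step 9: wait(T3) -> count=0 queue=[] holders={T2,T3,T4}
Step 10: wait(T1) -> count=0 queue=[T1] holders={T2,T3,T4}
Step 11: signal(T3) -> count=0 queue=[] holders={T1,T2,T4}
Step 12: wait(T3) -> count=0 queue=[T3] holders={T1,T2,T4}
Step 13: signal(T2) -> count=0 queue=[] holders={T1,T3,T4}
Step 14: signal(T3) -> count=1 queue=[] holders={T1,T4}
Step 15: wait(T3) -> count=0 queue=[] holders={T1,T3,T4}
Step 16: signal(T1) -> count=1 queue=[] holders={T3,T4}
Final holders: T3,T4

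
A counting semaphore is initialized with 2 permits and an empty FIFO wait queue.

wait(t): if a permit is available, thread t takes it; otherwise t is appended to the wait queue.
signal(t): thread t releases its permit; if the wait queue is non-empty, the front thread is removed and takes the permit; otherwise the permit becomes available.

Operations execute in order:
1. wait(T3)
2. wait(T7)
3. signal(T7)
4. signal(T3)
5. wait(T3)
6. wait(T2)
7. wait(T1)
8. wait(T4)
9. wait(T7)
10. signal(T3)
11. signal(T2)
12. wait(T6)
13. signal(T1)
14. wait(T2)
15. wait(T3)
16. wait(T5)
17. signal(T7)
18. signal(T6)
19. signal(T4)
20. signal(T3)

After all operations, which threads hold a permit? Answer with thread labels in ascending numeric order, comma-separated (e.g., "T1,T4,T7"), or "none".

Step 1: wait(T3) -> count=1 queue=[] holders={T3}
Step 2: wait(T7) -> count=0 queue=[] holders={T3,T7}
Step 3: signal(T7) -> count=1 queue=[] holders={T3}
Step 4: signal(T3) -> count=2 queue=[] holders={none}
Step 5: wait(T3) -> count=1 queue=[] holders={T3}
Step 6: wait(T2) -> count=0 queue=[] holders={T2,T3}
Step 7: wait(T1) -> count=0 queue=[T1] holders={T2,T3}
Step 8: wait(T4) -> count=0 queue=[T1,T4] holders={T2,T3}
Step 9: wait(T7) -> count=0 queue=[T1,T4,T7] holders={T2,T3}
Step 10: signal(T3) -> count=0 queue=[T4,T7] holders={T1,T2}
Step 11: signal(T2) -> count=0 queue=[T7] holders={T1,T4}
Step 12: wait(T6) -> count=0 queue=[T7,T6] holders={T1,T4}
Step 13: signal(T1) -> count=0 queue=[T6] holders={T4,T7}
Step 14: wait(T2) -> count=0 queue=[T6,T2] holders={T4,T7}
Step 15: wait(T3) -> count=0 queue=[T6,T2,T3] holders={T4,T7}
Step 16: wait(T5) -> count=0 queue=[T6,T2,T3,T5] holders={T4,T7}
Step 17: signal(T7) -> count=0 queue=[T2,T3,T5] holders={T4,T6}
Step 18: signal(T6) -> count=0 queue=[T3,T5] holders={T2,T4}
Step 19: signal(T4) -> count=0 queue=[T5] holders={T2,T3}
Step 20: signal(T3) -> count=0 queue=[] holders={T2,T5}
Final holders: T2,T5

Answer: T2,T5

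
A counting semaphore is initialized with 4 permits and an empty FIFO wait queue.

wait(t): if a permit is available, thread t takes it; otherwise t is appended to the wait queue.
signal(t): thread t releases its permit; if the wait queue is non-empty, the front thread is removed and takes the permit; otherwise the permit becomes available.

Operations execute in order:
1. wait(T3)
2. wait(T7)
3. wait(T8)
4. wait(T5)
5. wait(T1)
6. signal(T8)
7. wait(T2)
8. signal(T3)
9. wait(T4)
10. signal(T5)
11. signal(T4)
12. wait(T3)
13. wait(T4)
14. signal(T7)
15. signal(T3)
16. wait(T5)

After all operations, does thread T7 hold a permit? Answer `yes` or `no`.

Answer: no

Derivation:
Step 1: wait(T3) -> count=3 queue=[] holders={T3}
Step 2: wait(T7) -> count=2 queue=[] holders={T3,T7}
Step 3: wait(T8) -> count=1 queue=[] holders={T3,T7,T8}
Step 4: wait(T5) -> count=0 queue=[] holders={T3,T5,T7,T8}
Step 5: wait(T1) -> count=0 queue=[T1] holders={T3,T5,T7,T8}
Step 6: signal(T8) -> count=0 queue=[] holders={T1,T3,T5,T7}
Step 7: wait(T2) -> count=0 queue=[T2] holders={T1,T3,T5,T7}
Step 8: signal(T3) -> count=0 queue=[] holders={T1,T2,T5,T7}
Step 9: wait(T4) -> count=0 queue=[T4] holders={T1,T2,T5,T7}
Step 10: signal(T5) -> count=0 queue=[] holders={T1,T2,T4,T7}
Step 11: signal(T4) -> count=1 queue=[] holders={T1,T2,T7}
Step 12: wait(T3) -> count=0 queue=[] holders={T1,T2,T3,T7}
Step 13: wait(T4) -> count=0 queue=[T4] holders={T1,T2,T3,T7}
Step 14: signal(T7) -> count=0 queue=[] holders={T1,T2,T3,T4}
Step 15: signal(T3) -> count=1 queue=[] holders={T1,T2,T4}
Step 16: wait(T5) -> count=0 queue=[] holders={T1,T2,T4,T5}
Final holders: {T1,T2,T4,T5} -> T7 not in holders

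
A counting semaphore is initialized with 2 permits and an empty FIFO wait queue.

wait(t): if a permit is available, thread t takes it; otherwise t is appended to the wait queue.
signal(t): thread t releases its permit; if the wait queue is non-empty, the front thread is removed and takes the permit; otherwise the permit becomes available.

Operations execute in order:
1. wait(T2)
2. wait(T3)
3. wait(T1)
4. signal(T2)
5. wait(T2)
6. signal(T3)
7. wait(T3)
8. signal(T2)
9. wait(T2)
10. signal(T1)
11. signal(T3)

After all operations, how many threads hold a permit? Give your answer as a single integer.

Answer: 1

Derivation:
Step 1: wait(T2) -> count=1 queue=[] holders={T2}
Step 2: wait(T3) -> count=0 queue=[] holders={T2,T3}
Step 3: wait(T1) -> count=0 queue=[T1] holders={T2,T3}
Step 4: signal(T2) -> count=0 queue=[] holders={T1,T3}
Step 5: wait(T2) -> count=0 queue=[T2] holders={T1,T3}
Step 6: signal(T3) -> count=0 queue=[] holders={T1,T2}
Step 7: wait(T3) -> count=0 queue=[T3] holders={T1,T2}
Step 8: signal(T2) -> count=0 queue=[] holders={T1,T3}
Step 9: wait(T2) -> count=0 queue=[T2] holders={T1,T3}
Step 10: signal(T1) -> count=0 queue=[] holders={T2,T3}
Step 11: signal(T3) -> count=1 queue=[] holders={T2}
Final holders: {T2} -> 1 thread(s)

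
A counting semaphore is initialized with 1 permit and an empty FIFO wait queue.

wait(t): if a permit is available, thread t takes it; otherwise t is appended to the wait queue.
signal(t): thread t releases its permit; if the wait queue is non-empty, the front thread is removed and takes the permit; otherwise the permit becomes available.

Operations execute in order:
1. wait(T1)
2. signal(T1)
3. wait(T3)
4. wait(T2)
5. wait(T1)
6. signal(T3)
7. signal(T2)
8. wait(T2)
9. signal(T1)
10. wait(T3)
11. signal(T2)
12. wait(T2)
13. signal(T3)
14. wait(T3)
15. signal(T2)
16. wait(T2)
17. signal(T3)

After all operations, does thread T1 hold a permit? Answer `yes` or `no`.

Step 1: wait(T1) -> count=0 queue=[] holders={T1}
Step 2: signal(T1) -> count=1 queue=[] holders={none}
Step 3: wait(T3) -> count=0 queue=[] holders={T3}
Step 4: wait(T2) -> count=0 queue=[T2] holders={T3}
Step 5: wait(T1) -> count=0 queue=[T2,T1] holders={T3}
Step 6: signal(T3) -> count=0 queue=[T1] holders={T2}
Step 7: signal(T2) -> count=0 queue=[] holders={T1}
Step 8: wait(T2) -> count=0 queue=[T2] holders={T1}
Step 9: signal(T1) -> count=0 queue=[] holders={T2}
Step 10: wait(T3) -> count=0 queue=[T3] holders={T2}
Step 11: signal(T2) -> count=0 queue=[] holders={T3}
Step 12: wait(T2) -> count=0 queue=[T2] holders={T3}
Step 13: signal(T3) -> count=0 queue=[] holders={T2}
Step 14: wait(T3) -> count=0 queue=[T3] holders={T2}
Step 15: signal(T2) -> count=0 queue=[] holders={T3}
Step 16: wait(T2) -> count=0 queue=[T2] holders={T3}
Step 17: signal(T3) -> count=0 queue=[] holders={T2}
Final holders: {T2} -> T1 not in holders

Answer: no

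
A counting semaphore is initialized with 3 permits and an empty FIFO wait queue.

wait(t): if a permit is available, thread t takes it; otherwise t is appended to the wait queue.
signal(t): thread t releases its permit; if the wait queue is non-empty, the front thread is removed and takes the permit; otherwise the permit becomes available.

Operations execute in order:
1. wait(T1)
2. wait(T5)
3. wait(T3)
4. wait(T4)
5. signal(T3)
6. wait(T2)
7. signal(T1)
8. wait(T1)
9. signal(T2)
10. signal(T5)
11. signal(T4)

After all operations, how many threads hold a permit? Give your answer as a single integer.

Answer: 1

Derivation:
Step 1: wait(T1) -> count=2 queue=[] holders={T1}
Step 2: wait(T5) -> count=1 queue=[] holders={T1,T5}
Step 3: wait(T3) -> count=0 queue=[] holders={T1,T3,T5}
Step 4: wait(T4) -> count=0 queue=[T4] holders={T1,T3,T5}
Step 5: signal(T3) -> count=0 queue=[] holders={T1,T4,T5}
Step 6: wait(T2) -> count=0 queue=[T2] holders={T1,T4,T5}
Step 7: signal(T1) -> count=0 queue=[] holders={T2,T4,T5}
Step 8: wait(T1) -> count=0 queue=[T1] holders={T2,T4,T5}
Step 9: signal(T2) -> count=0 queue=[] holders={T1,T4,T5}
Step 10: signal(T5) -> count=1 queue=[] holders={T1,T4}
Step 11: signal(T4) -> count=2 queue=[] holders={T1}
Final holders: {T1} -> 1 thread(s)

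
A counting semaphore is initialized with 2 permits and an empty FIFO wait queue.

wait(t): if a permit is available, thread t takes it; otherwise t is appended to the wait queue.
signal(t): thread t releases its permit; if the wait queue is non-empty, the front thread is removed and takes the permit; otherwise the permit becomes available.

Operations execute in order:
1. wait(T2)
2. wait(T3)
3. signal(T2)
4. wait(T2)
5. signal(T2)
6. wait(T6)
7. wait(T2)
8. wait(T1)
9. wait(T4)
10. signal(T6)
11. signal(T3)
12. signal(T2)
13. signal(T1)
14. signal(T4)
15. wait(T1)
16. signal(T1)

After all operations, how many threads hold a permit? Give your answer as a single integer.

Step 1: wait(T2) -> count=1 queue=[] holders={T2}
Step 2: wait(T3) -> count=0 queue=[] holders={T2,T3}
Step 3: signal(T2) -> count=1 queue=[] holders={T3}
Step 4: wait(T2) -> count=0 queue=[] holders={T2,T3}
Step 5: signal(T2) -> count=1 queue=[] holders={T3}
Step 6: wait(T6) -> count=0 queue=[] holders={T3,T6}
Step 7: wait(T2) -> count=0 queue=[T2] holders={T3,T6}
Step 8: wait(T1) -> count=0 queue=[T2,T1] holders={T3,T6}
Step 9: wait(T4) -> count=0 queue=[T2,T1,T4] holders={T3,T6}
Step 10: signal(T6) -> count=0 queue=[T1,T4] holders={T2,T3}
Step 11: signal(T3) -> count=0 queue=[T4] holders={T1,T2}
Step 12: signal(T2) -> count=0 queue=[] holders={T1,T4}
Step 13: signal(T1) -> count=1 queue=[] holders={T4}
Step 14: signal(T4) -> count=2 queue=[] holders={none}
Step 15: wait(T1) -> count=1 queue=[] holders={T1}
Step 16: signal(T1) -> count=2 queue=[] holders={none}
Final holders: {none} -> 0 thread(s)

Answer: 0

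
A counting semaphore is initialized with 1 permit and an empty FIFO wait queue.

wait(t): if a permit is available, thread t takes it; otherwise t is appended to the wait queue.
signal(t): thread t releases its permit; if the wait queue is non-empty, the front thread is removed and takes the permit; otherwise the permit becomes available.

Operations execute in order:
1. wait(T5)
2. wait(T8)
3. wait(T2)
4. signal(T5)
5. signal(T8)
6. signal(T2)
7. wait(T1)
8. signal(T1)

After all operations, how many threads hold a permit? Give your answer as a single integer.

Step 1: wait(T5) -> count=0 queue=[] holders={T5}
Step 2: wait(T8) -> count=0 queue=[T8] holders={T5}
Step 3: wait(T2) -> count=0 queue=[T8,T2] holders={T5}
Step 4: signal(T5) -> count=0 queue=[T2] holders={T8}
Step 5: signal(T8) -> count=0 queue=[] holders={T2}
Step 6: signal(T2) -> count=1 queue=[] holders={none}
Step 7: wait(T1) -> count=0 queue=[] holders={T1}
Step 8: signal(T1) -> count=1 queue=[] holders={none}
Final holders: {none} -> 0 thread(s)

Answer: 0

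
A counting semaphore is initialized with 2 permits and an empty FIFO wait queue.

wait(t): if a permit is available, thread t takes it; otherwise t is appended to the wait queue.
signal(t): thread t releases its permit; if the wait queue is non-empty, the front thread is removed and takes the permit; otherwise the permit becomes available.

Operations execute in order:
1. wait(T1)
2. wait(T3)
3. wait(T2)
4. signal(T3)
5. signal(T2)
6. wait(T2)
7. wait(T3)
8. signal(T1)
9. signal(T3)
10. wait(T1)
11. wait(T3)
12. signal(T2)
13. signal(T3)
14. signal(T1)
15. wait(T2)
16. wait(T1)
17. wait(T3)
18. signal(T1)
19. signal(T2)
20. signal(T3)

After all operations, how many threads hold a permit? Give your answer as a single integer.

Answer: 0

Derivation:
Step 1: wait(T1) -> count=1 queue=[] holders={T1}
Step 2: wait(T3) -> count=0 queue=[] holders={T1,T3}
Step 3: wait(T2) -> count=0 queue=[T2] holders={T1,T3}
Step 4: signal(T3) -> count=0 queue=[] holders={T1,T2}
Step 5: signal(T2) -> count=1 queue=[] holders={T1}
Step 6: wait(T2) -> count=0 queue=[] holders={T1,T2}
Step 7: wait(T3) -> count=0 queue=[T3] holders={T1,T2}
Step 8: signal(T1) -> count=0 queue=[] holders={T2,T3}
Step 9: signal(T3) -> count=1 queue=[] holders={T2}
Step 10: wait(T1) -> count=0 queue=[] holders={T1,T2}
Step 11: wait(T3) -> count=0 queue=[T3] holders={T1,T2}
Step 12: signal(T2) -> count=0 queue=[] holders={T1,T3}
Step 13: signal(T3) -> count=1 queue=[] holders={T1}
Step 14: signal(T1) -> count=2 queue=[] holders={none}
Step 15: wait(T2) -> count=1 queue=[] holders={T2}
Step 16: wait(T1) -> count=0 queue=[] holders={T1,T2}
Step 17: wait(T3) -> count=0 queue=[T3] holders={T1,T2}
Step 18: signal(T1) -> count=0 queue=[] holders={T2,T3}
Step 19: signal(T2) -> count=1 queue=[] holders={T3}
Step 20: signal(T3) -> count=2 queue=[] holders={none}
Final holders: {none} -> 0 thread(s)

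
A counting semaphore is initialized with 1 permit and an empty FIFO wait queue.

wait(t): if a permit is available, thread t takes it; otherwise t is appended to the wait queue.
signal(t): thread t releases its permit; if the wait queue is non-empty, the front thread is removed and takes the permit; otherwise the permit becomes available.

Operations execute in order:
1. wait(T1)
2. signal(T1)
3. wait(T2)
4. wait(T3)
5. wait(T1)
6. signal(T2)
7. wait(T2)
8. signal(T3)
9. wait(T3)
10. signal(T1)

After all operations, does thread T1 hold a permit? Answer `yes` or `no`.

Answer: no

Derivation:
Step 1: wait(T1) -> count=0 queue=[] holders={T1}
Step 2: signal(T1) -> count=1 queue=[] holders={none}
Step 3: wait(T2) -> count=0 queue=[] holders={T2}
Step 4: wait(T3) -> count=0 queue=[T3] holders={T2}
Step 5: wait(T1) -> count=0 queue=[T3,T1] holders={T2}
Step 6: signal(T2) -> count=0 queue=[T1] holders={T3}
Step 7: wait(T2) -> count=0 queue=[T1,T2] holders={T3}
Step 8: signal(T3) -> count=0 queue=[T2] holders={T1}
Step 9: wait(T3) -> count=0 queue=[T2,T3] holders={T1}
Step 10: signal(T1) -> count=0 queue=[T3] holders={T2}
Final holders: {T2} -> T1 not in holders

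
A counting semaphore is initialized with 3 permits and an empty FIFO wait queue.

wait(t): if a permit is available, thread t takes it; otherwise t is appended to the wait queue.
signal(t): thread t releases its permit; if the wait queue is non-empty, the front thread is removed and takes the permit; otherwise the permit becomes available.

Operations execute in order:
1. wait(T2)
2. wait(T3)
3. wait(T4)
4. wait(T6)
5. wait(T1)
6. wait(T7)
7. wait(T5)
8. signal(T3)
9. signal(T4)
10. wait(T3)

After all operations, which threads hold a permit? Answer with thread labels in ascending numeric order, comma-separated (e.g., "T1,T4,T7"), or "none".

Answer: T1,T2,T6

Derivation:
Step 1: wait(T2) -> count=2 queue=[] holders={T2}
Step 2: wait(T3) -> count=1 queue=[] holders={T2,T3}
Step 3: wait(T4) -> count=0 queue=[] holders={T2,T3,T4}
Step 4: wait(T6) -> count=0 queue=[T6] holders={T2,T3,T4}
Step 5: wait(T1) -> count=0 queue=[T6,T1] holders={T2,T3,T4}
Step 6: wait(T7) -> count=0 queue=[T6,T1,T7] holders={T2,T3,T4}
Step 7: wait(T5) -> count=0 queue=[T6,T1,T7,T5] holders={T2,T3,T4}
Step 8: signal(T3) -> count=0 queue=[T1,T7,T5] holders={T2,T4,T6}
Step 9: signal(T4) -> count=0 queue=[T7,T5] holders={T1,T2,T6}
Step 10: wait(T3) -> count=0 queue=[T7,T5,T3] holders={T1,T2,T6}
Final holders: T1,T2,T6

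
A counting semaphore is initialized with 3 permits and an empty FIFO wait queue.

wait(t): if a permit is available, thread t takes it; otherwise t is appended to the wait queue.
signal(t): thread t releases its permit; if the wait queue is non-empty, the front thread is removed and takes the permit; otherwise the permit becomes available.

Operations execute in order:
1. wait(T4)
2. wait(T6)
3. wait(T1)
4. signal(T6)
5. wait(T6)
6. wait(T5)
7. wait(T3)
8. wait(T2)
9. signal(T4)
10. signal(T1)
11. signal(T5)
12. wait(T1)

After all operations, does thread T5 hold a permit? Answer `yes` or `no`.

Answer: no

Derivation:
Step 1: wait(T4) -> count=2 queue=[] holders={T4}
Step 2: wait(T6) -> count=1 queue=[] holders={T4,T6}
Step 3: wait(T1) -> count=0 queue=[] holders={T1,T4,T6}
Step 4: signal(T6) -> count=1 queue=[] holders={T1,T4}
Step 5: wait(T6) -> count=0 queue=[] holders={T1,T4,T6}
Step 6: wait(T5) -> count=0 queue=[T5] holders={T1,T4,T6}
Step 7: wait(T3) -> count=0 queue=[T5,T3] holders={T1,T4,T6}
Step 8: wait(T2) -> count=0 queue=[T5,T3,T2] holders={T1,T4,T6}
Step 9: signal(T4) -> count=0 queue=[T3,T2] holders={T1,T5,T6}
Step 10: signal(T1) -> count=0 queue=[T2] holders={T3,T5,T6}
Step 11: signal(T5) -> count=0 queue=[] holders={T2,T3,T6}
Step 12: wait(T1) -> count=0 queue=[T1] holders={T2,T3,T6}
Final holders: {T2,T3,T6} -> T5 not in holders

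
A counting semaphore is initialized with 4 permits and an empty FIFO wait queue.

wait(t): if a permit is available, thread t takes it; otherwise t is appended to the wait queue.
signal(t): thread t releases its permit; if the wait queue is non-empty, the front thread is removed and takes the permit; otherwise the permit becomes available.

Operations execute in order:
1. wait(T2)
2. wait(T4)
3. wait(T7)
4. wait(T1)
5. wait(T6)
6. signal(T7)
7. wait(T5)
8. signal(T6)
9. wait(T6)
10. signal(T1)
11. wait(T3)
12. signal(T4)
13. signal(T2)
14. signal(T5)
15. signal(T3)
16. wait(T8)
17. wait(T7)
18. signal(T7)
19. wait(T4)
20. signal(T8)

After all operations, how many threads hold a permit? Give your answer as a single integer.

Answer: 2

Derivation:
Step 1: wait(T2) -> count=3 queue=[] holders={T2}
Step 2: wait(T4) -> count=2 queue=[] holders={T2,T4}
Step 3: wait(T7) -> count=1 queue=[] holders={T2,T4,T7}
Step 4: wait(T1) -> count=0 queue=[] holders={T1,T2,T4,T7}
Step 5: wait(T6) -> count=0 queue=[T6] holders={T1,T2,T4,T7}
Step 6: signal(T7) -> count=0 queue=[] holders={T1,T2,T4,T6}
Step 7: wait(T5) -> count=0 queue=[T5] holders={T1,T2,T4,T6}
Step 8: signal(T6) -> count=0 queue=[] holders={T1,T2,T4,T5}
Step 9: wait(T6) -> count=0 queue=[T6] holders={T1,T2,T4,T5}
Step 10: signal(T1) -> count=0 queue=[] holders={T2,T4,T5,T6}
Step 11: wait(T3) -> count=0 queue=[T3] holders={T2,T4,T5,T6}
Step 12: signal(T4) -> count=0 queue=[] holders={T2,T3,T5,T6}
Step 13: signal(T2) -> count=1 queue=[] holders={T3,T5,T6}
Step 14: signal(T5) -> count=2 queue=[] holders={T3,T6}
Step 15: signal(T3) -> count=3 queue=[] holders={T6}
Step 16: wait(T8) -> count=2 queue=[] holders={T6,T8}
Step 17: wait(T7) -> count=1 queue=[] holders={T6,T7,T8}
Step 18: signal(T7) -> count=2 queue=[] holders={T6,T8}
Step 19: wait(T4) -> count=1 queue=[] holders={T4,T6,T8}
Step 20: signal(T8) -> count=2 queue=[] holders={T4,T6}
Final holders: {T4,T6} -> 2 thread(s)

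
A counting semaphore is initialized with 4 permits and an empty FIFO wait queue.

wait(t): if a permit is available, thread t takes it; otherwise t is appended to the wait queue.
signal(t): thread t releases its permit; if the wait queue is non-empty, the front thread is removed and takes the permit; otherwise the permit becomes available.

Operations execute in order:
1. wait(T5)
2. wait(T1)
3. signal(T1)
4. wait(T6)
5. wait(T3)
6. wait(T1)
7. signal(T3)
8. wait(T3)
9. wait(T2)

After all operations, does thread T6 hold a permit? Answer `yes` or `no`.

Step 1: wait(T5) -> count=3 queue=[] holders={T5}
Step 2: wait(T1) -> count=2 queue=[] holders={T1,T5}
Step 3: signal(T1) -> count=3 queue=[] holders={T5}
Step 4: wait(T6) -> count=2 queue=[] holders={T5,T6}
Step 5: wait(T3) -> count=1 queue=[] holders={T3,T5,T6}
Step 6: wait(T1) -> count=0 queue=[] holders={T1,T3,T5,T6}
Step 7: signal(T3) -> count=1 queue=[] holders={T1,T5,T6}
Step 8: wait(T3) -> count=0 queue=[] holders={T1,T3,T5,T6}
Step 9: wait(T2) -> count=0 queue=[T2] holders={T1,T3,T5,T6}
Final holders: {T1,T3,T5,T6} -> T6 in holders

Answer: yes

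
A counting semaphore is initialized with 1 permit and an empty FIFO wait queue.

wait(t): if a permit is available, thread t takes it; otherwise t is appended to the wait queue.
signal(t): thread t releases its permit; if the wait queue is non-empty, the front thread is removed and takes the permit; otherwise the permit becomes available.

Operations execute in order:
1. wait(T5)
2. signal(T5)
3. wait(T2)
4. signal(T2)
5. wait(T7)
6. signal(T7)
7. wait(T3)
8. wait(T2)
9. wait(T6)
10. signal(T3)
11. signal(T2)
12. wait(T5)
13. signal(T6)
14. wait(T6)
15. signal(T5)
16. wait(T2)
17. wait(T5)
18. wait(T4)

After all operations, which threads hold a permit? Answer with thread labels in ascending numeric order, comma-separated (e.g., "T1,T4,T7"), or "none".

Answer: T6

Derivation:
Step 1: wait(T5) -> count=0 queue=[] holders={T5}
Step 2: signal(T5) -> count=1 queue=[] holders={none}
Step 3: wait(T2) -> count=0 queue=[] holders={T2}
Step 4: signal(T2) -> count=1 queue=[] holders={none}
Step 5: wait(T7) -> count=0 queue=[] holders={T7}
Step 6: signal(T7) -> count=1 queue=[] holders={none}
Step 7: wait(T3) -> count=0 queue=[] holders={T3}
Step 8: wait(T2) -> count=0 queue=[T2] holders={T3}
Step 9: wait(T6) -> count=0 queue=[T2,T6] holders={T3}
Step 10: signal(T3) -> count=0 queue=[T6] holders={T2}
Step 11: signal(T2) -> count=0 queue=[] holders={T6}
Step 12: wait(T5) -> count=0 queue=[T5] holders={T6}
Step 13: signal(T6) -> count=0 queue=[] holders={T5}
Step 14: wait(T6) -> count=0 queue=[T6] holders={T5}
Step 15: signal(T5) -> count=0 queue=[] holders={T6}
Step 16: wait(T2) -> count=0 queue=[T2] holders={T6}
Step 17: wait(T5) -> count=0 queue=[T2,T5] holders={T6}
Step 18: wait(T4) -> count=0 queue=[T2,T5,T4] holders={T6}
Final holders: T6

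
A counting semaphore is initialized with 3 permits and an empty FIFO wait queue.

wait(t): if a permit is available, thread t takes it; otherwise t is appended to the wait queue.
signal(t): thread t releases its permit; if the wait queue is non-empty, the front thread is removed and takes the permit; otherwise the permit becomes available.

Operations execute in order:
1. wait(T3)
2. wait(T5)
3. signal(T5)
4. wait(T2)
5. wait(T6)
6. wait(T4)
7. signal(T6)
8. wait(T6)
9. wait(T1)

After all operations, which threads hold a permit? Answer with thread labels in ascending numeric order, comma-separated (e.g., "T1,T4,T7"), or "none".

Answer: T2,T3,T4

Derivation:
Step 1: wait(T3) -> count=2 queue=[] holders={T3}
Step 2: wait(T5) -> count=1 queue=[] holders={T3,T5}
Step 3: signal(T5) -> count=2 queue=[] holders={T3}
Step 4: wait(T2) -> count=1 queue=[] holders={T2,T3}
Step 5: wait(T6) -> count=0 queue=[] holders={T2,T3,T6}
Step 6: wait(T4) -> count=0 queue=[T4] holders={T2,T3,T6}
Step 7: signal(T6) -> count=0 queue=[] holders={T2,T3,T4}
Step 8: wait(T6) -> count=0 queue=[T6] holders={T2,T3,T4}
Step 9: wait(T1) -> count=0 queue=[T6,T1] holders={T2,T3,T4}
Final holders: T2,T3,T4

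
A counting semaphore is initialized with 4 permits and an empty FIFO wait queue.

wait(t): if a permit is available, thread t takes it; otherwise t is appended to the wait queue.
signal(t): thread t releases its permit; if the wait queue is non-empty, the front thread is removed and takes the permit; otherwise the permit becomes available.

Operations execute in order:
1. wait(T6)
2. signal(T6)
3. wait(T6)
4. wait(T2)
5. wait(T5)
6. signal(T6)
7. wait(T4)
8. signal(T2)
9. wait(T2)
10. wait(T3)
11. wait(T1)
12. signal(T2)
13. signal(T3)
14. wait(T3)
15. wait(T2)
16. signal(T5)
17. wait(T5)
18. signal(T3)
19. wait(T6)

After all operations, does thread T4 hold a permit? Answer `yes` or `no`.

Answer: yes

Derivation:
Step 1: wait(T6) -> count=3 queue=[] holders={T6}
Step 2: signal(T6) -> count=4 queue=[] holders={none}
Step 3: wait(T6) -> count=3 queue=[] holders={T6}
Step 4: wait(T2) -> count=2 queue=[] holders={T2,T6}
Step 5: wait(T5) -> count=1 queue=[] holders={T2,T5,T6}
Step 6: signal(T6) -> count=2 queue=[] holders={T2,T5}
Step 7: wait(T4) -> count=1 queue=[] holders={T2,T4,T5}
Step 8: signal(T2) -> count=2 queue=[] holders={T4,T5}
Step 9: wait(T2) -> count=1 queue=[] holders={T2,T4,T5}
Step 10: wait(T3) -> count=0 queue=[] holders={T2,T3,T4,T5}
Step 11: wait(T1) -> count=0 queue=[T1] holders={T2,T3,T4,T5}
Step 12: signal(T2) -> count=0 queue=[] holders={T1,T3,T4,T5}
Step 13: signal(T3) -> count=1 queue=[] holders={T1,T4,T5}
Step 14: wait(T3) -> count=0 queue=[] holders={T1,T3,T4,T5}
Step 15: wait(T2) -> count=0 queue=[T2] holders={T1,T3,T4,T5}
Step 16: signal(T5) -> count=0 queue=[] holders={T1,T2,T3,T4}
Step 17: wait(T5) -> count=0 queue=[T5] holders={T1,T2,T3,T4}
Step 18: signal(T3) -> count=0 queue=[] holders={T1,T2,T4,T5}
Step 19: wait(T6) -> count=0 queue=[T6] holders={T1,T2,T4,T5}
Final holders: {T1,T2,T4,T5} -> T4 in holders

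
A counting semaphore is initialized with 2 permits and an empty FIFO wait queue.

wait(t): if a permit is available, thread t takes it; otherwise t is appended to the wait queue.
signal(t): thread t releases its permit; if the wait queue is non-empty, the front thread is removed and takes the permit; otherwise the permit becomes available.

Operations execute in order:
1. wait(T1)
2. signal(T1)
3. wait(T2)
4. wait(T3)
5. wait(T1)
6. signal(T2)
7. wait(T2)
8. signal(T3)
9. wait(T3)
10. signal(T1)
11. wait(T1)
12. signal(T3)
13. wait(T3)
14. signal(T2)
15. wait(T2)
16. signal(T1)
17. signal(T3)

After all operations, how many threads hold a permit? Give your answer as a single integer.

Answer: 1

Derivation:
Step 1: wait(T1) -> count=1 queue=[] holders={T1}
Step 2: signal(T1) -> count=2 queue=[] holders={none}
Step 3: wait(T2) -> count=1 queue=[] holders={T2}
Step 4: wait(T3) -> count=0 queue=[] holders={T2,T3}
Step 5: wait(T1) -> count=0 queue=[T1] holders={T2,T3}
Step 6: signal(T2) -> count=0 queue=[] holders={T1,T3}
Step 7: wait(T2) -> count=0 queue=[T2] holders={T1,T3}
Step 8: signal(T3) -> count=0 queue=[] holders={T1,T2}
Step 9: wait(T3) -> count=0 queue=[T3] holders={T1,T2}
Step 10: signal(T1) -> count=0 queue=[] holders={T2,T3}
Step 11: wait(T1) -> count=0 queue=[T1] holders={T2,T3}
Step 12: signal(T3) -> count=0 queue=[] holders={T1,T2}
Step 13: wait(T3) -> count=0 queue=[T3] holders={T1,T2}
Step 14: signal(T2) -> count=0 queue=[] holders={T1,T3}
Step 15: wait(T2) -> count=0 queue=[T2] holders={T1,T3}
Step 16: signal(T1) -> count=0 queue=[] holders={T2,T3}
Step 17: signal(T3) -> count=1 queue=[] holders={T2}
Final holders: {T2} -> 1 thread(s)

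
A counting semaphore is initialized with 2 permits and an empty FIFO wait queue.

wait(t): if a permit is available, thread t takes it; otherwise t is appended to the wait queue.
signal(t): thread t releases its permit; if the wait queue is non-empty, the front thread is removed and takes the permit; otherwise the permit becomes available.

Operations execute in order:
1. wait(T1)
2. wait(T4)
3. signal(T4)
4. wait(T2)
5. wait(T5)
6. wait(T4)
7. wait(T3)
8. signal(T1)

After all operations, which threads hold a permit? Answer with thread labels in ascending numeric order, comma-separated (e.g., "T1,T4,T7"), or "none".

Answer: T2,T5

Derivation:
Step 1: wait(T1) -> count=1 queue=[] holders={T1}
Step 2: wait(T4) -> count=0 queue=[] holders={T1,T4}
Step 3: signal(T4) -> count=1 queue=[] holders={T1}
Step 4: wait(T2) -> count=0 queue=[] holders={T1,T2}
Step 5: wait(T5) -> count=0 queue=[T5] holders={T1,T2}
Step 6: wait(T4) -> count=0 queue=[T5,T4] holders={T1,T2}
Step 7: wait(T3) -> count=0 queue=[T5,T4,T3] holders={T1,T2}
Step 8: signal(T1) -> count=0 queue=[T4,T3] holders={T2,T5}
Final holders: T2,T5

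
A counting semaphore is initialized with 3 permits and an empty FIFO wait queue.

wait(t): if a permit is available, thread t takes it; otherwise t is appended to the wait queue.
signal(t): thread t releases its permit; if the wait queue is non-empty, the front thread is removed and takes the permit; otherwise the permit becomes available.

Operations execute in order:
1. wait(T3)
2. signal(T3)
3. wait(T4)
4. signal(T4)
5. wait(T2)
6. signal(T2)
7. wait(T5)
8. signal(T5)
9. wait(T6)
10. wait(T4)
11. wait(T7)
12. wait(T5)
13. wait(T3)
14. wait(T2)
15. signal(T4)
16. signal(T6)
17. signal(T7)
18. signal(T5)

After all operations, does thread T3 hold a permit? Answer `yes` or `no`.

Answer: yes

Derivation:
Step 1: wait(T3) -> count=2 queue=[] holders={T3}
Step 2: signal(T3) -> count=3 queue=[] holders={none}
Step 3: wait(T4) -> count=2 queue=[] holders={T4}
Step 4: signal(T4) -> count=3 queue=[] holders={none}
Step 5: wait(T2) -> count=2 queue=[] holders={T2}
Step 6: signal(T2) -> count=3 queue=[] holders={none}
Step 7: wait(T5) -> count=2 queue=[] holders={T5}
Step 8: signal(T5) -> count=3 queue=[] holders={none}
Step 9: wait(T6) -> count=2 queue=[] holders={T6}
Step 10: wait(T4) -> count=1 queue=[] holders={T4,T6}
Step 11: wait(T7) -> count=0 queue=[] holders={T4,T6,T7}
Step 12: wait(T5) -> count=0 queue=[T5] holders={T4,T6,T7}
Step 13: wait(T3) -> count=0 queue=[T5,T3] holders={T4,T6,T7}
Step 14: wait(T2) -> count=0 queue=[T5,T3,T2] holders={T4,T6,T7}
Step 15: signal(T4) -> count=0 queue=[T3,T2] holders={T5,T6,T7}
Step 16: signal(T6) -> count=0 queue=[T2] holders={T3,T5,T7}
Step 17: signal(T7) -> count=0 queue=[] holders={T2,T3,T5}
Step 18: signal(T5) -> count=1 queue=[] holders={T2,T3}
Final holders: {T2,T3} -> T3 in holders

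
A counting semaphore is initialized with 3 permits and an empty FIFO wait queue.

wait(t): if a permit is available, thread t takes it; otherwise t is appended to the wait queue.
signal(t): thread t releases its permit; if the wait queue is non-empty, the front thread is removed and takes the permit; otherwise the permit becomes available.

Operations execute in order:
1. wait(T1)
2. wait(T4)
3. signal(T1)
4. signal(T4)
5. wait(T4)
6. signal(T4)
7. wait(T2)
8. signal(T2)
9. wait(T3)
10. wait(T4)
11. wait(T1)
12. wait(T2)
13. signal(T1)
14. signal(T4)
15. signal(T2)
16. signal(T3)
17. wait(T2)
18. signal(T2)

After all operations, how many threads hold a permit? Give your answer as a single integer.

Answer: 0

Derivation:
Step 1: wait(T1) -> count=2 queue=[] holders={T1}
Step 2: wait(T4) -> count=1 queue=[] holders={T1,T4}
Step 3: signal(T1) -> count=2 queue=[] holders={T4}
Step 4: signal(T4) -> count=3 queue=[] holders={none}
Step 5: wait(T4) -> count=2 queue=[] holders={T4}
Step 6: signal(T4) -> count=3 queue=[] holders={none}
Step 7: wait(T2) -> count=2 queue=[] holders={T2}
Step 8: signal(T2) -> count=3 queue=[] holders={none}
Step 9: wait(T3) -> count=2 queue=[] holders={T3}
Step 10: wait(T4) -> count=1 queue=[] holders={T3,T4}
Step 11: wait(T1) -> count=0 queue=[] holders={T1,T3,T4}
Step 12: wait(T2) -> count=0 queue=[T2] holders={T1,T3,T4}
Step 13: signal(T1) -> count=0 queue=[] holders={T2,T3,T4}
Step 14: signal(T4) -> count=1 queue=[] holders={T2,T3}
Step 15: signal(T2) -> count=2 queue=[] holders={T3}
Step 16: signal(T3) -> count=3 queue=[] holders={none}
Step 17: wait(T2) -> count=2 queue=[] holders={T2}
Step 18: signal(T2) -> count=3 queue=[] holders={none}
Final holders: {none} -> 0 thread(s)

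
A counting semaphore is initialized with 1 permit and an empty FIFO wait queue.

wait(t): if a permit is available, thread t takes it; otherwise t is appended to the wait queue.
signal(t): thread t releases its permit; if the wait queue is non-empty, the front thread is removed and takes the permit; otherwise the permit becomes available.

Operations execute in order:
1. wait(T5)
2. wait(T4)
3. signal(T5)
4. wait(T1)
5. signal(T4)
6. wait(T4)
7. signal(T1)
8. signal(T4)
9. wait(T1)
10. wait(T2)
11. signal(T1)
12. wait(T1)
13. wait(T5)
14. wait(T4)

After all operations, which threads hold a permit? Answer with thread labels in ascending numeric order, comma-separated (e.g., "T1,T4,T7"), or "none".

Answer: T2

Derivation:
Step 1: wait(T5) -> count=0 queue=[] holders={T5}
Step 2: wait(T4) -> count=0 queue=[T4] holders={T5}
Step 3: signal(T5) -> count=0 queue=[] holders={T4}
Step 4: wait(T1) -> count=0 queue=[T1] holders={T4}
Step 5: signal(T4) -> count=0 queue=[] holders={T1}
Step 6: wait(T4) -> count=0 queue=[T4] holders={T1}
Step 7: signal(T1) -> count=0 queue=[] holders={T4}
Step 8: signal(T4) -> count=1 queue=[] holders={none}
Step 9: wait(T1) -> count=0 queue=[] holders={T1}
Step 10: wait(T2) -> count=0 queue=[T2] holders={T1}
Step 11: signal(T1) -> count=0 queue=[] holders={T2}
Step 12: wait(T1) -> count=0 queue=[T1] holders={T2}
Step 13: wait(T5) -> count=0 queue=[T1,T5] holders={T2}
Step 14: wait(T4) -> count=0 queue=[T1,T5,T4] holders={T2}
Final holders: T2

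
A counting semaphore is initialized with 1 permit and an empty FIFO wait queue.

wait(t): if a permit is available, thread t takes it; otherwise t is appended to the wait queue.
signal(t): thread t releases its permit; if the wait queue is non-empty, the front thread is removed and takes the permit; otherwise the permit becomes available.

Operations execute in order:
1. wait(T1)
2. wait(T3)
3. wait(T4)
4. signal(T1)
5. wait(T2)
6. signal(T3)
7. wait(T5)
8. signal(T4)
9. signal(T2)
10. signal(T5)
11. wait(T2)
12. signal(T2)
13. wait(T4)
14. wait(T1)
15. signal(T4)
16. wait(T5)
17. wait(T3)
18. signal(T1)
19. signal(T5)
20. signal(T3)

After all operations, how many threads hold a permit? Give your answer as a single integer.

Answer: 0

Derivation:
Step 1: wait(T1) -> count=0 queue=[] holders={T1}
Step 2: wait(T3) -> count=0 queue=[T3] holders={T1}
Step 3: wait(T4) -> count=0 queue=[T3,T4] holders={T1}
Step 4: signal(T1) -> count=0 queue=[T4] holders={T3}
Step 5: wait(T2) -> count=0 queue=[T4,T2] holders={T3}
Step 6: signal(T3) -> count=0 queue=[T2] holders={T4}
Step 7: wait(T5) -> count=0 queue=[T2,T5] holders={T4}
Step 8: signal(T4) -> count=0 queue=[T5] holders={T2}
Step 9: signal(T2) -> count=0 queue=[] holders={T5}
Step 10: signal(T5) -> count=1 queue=[] holders={none}
Step 11: wait(T2) -> count=0 queue=[] holders={T2}
Step 12: signal(T2) -> count=1 queue=[] holders={none}
Step 13: wait(T4) -> count=0 queue=[] holders={T4}
Step 14: wait(T1) -> count=0 queue=[T1] holders={T4}
Step 15: signal(T4) -> count=0 queue=[] holders={T1}
Step 16: wait(T5) -> count=0 queue=[T5] holders={T1}
Step 17: wait(T3) -> count=0 queue=[T5,T3] holders={T1}
Step 18: signal(T1) -> count=0 queue=[T3] holders={T5}
Step 19: signal(T5) -> count=0 queue=[] holders={T3}
Step 20: signal(T3) -> count=1 queue=[] holders={none}
Final holders: {none} -> 0 thread(s)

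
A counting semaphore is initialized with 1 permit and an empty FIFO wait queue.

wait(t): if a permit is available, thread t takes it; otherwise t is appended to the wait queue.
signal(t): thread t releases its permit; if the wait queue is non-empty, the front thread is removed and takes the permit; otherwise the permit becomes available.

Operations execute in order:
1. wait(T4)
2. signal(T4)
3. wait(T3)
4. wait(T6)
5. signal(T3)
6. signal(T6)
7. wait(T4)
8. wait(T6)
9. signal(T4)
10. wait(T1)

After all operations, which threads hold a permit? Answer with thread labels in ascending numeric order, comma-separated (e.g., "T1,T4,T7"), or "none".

Step 1: wait(T4) -> count=0 queue=[] holders={T4}
Step 2: signal(T4) -> count=1 queue=[] holders={none}
Step 3: wait(T3) -> count=0 queue=[] holders={T3}
Step 4: wait(T6) -> count=0 queue=[T6] holders={T3}
Step 5: signal(T3) -> count=0 queue=[] holders={T6}
Step 6: signal(T6) -> count=1 queue=[] holders={none}
Step 7: wait(T4) -> count=0 queue=[] holders={T4}
Step 8: wait(T6) -> count=0 queue=[T6] holders={T4}
Step 9: signal(T4) -> count=0 queue=[] holders={T6}
Step 10: wait(T1) -> count=0 queue=[T1] holders={T6}
Final holders: T6

Answer: T6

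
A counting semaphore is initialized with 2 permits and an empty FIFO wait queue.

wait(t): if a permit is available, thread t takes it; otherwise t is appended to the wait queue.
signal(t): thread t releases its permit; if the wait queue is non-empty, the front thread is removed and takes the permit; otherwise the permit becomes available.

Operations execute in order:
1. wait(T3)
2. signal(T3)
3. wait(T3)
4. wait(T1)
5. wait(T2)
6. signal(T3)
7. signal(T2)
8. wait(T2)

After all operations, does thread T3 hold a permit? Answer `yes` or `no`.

Answer: no

Derivation:
Step 1: wait(T3) -> count=1 queue=[] holders={T3}
Step 2: signal(T3) -> count=2 queue=[] holders={none}
Step 3: wait(T3) -> count=1 queue=[] holders={T3}
Step 4: wait(T1) -> count=0 queue=[] holders={T1,T3}
Step 5: wait(T2) -> count=0 queue=[T2] holders={T1,T3}
Step 6: signal(T3) -> count=0 queue=[] holders={T1,T2}
Step 7: signal(T2) -> count=1 queue=[] holders={T1}
Step 8: wait(T2) -> count=0 queue=[] holders={T1,T2}
Final holders: {T1,T2} -> T3 not in holders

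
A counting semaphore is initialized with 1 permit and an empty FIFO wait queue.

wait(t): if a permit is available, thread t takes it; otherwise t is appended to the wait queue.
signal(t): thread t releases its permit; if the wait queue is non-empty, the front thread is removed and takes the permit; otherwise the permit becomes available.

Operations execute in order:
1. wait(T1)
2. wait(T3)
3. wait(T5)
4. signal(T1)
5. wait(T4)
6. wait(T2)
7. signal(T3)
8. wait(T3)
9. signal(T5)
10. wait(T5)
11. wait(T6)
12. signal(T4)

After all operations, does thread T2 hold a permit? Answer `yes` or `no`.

Answer: yes

Derivation:
Step 1: wait(T1) -> count=0 queue=[] holders={T1}
Step 2: wait(T3) -> count=0 queue=[T3] holders={T1}
Step 3: wait(T5) -> count=0 queue=[T3,T5] holders={T1}
Step 4: signal(T1) -> count=0 queue=[T5] holders={T3}
Step 5: wait(T4) -> count=0 queue=[T5,T4] holders={T3}
Step 6: wait(T2) -> count=0 queue=[T5,T4,T2] holders={T3}
Step 7: signal(T3) -> count=0 queue=[T4,T2] holders={T5}
Step 8: wait(T3) -> count=0 queue=[T4,T2,T3] holders={T5}
Step 9: signal(T5) -> count=0 queue=[T2,T3] holders={T4}
Step 10: wait(T5) -> count=0 queue=[T2,T3,T5] holders={T4}
Step 11: wait(T6) -> count=0 queue=[T2,T3,T5,T6] holders={T4}
Step 12: signal(T4) -> count=0 queue=[T3,T5,T6] holders={T2}
Final holders: {T2} -> T2 in holders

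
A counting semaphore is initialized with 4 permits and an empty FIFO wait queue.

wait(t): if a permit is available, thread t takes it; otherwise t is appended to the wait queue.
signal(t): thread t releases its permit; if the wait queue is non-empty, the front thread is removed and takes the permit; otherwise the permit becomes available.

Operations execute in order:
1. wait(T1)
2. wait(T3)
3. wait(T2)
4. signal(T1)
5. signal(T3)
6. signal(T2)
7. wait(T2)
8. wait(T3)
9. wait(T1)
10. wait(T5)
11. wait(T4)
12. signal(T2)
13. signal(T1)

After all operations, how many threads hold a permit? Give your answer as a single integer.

Step 1: wait(T1) -> count=3 queue=[] holders={T1}
Step 2: wait(T3) -> count=2 queue=[] holders={T1,T3}
Step 3: wait(T2) -> count=1 queue=[] holders={T1,T2,T3}
Step 4: signal(T1) -> count=2 queue=[] holders={T2,T3}
Step 5: signal(T3) -> count=3 queue=[] holders={T2}
Step 6: signal(T2) -> count=4 queue=[] holders={none}
Step 7: wait(T2) -> count=3 queue=[] holders={T2}
Step 8: wait(T3) -> count=2 queue=[] holders={T2,T3}
Step 9: wait(T1) -> count=1 queue=[] holders={T1,T2,T3}
Step 10: wait(T5) -> count=0 queue=[] holders={T1,T2,T3,T5}
Step 11: wait(T4) -> count=0 queue=[T4] holders={T1,T2,T3,T5}
Step 12: signal(T2) -> count=0 queue=[] holders={T1,T3,T4,T5}
Step 13: signal(T1) -> count=1 queue=[] holders={T3,T4,T5}
Final holders: {T3,T4,T5} -> 3 thread(s)

Answer: 3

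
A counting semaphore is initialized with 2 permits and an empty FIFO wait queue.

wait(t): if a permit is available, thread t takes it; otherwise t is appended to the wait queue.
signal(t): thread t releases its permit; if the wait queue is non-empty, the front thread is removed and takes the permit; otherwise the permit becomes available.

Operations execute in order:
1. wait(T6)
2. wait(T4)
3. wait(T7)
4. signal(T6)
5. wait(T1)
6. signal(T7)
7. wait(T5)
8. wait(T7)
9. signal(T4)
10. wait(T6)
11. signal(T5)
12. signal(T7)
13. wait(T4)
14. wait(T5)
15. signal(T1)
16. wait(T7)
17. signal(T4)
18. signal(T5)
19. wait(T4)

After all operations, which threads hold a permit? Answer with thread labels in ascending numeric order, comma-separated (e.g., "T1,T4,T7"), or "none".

Step 1: wait(T6) -> count=1 queue=[] holders={T6}
Step 2: wait(T4) -> count=0 queue=[] holders={T4,T6}
Step 3: wait(T7) -> count=0 queue=[T7] holders={T4,T6}
Step 4: signal(T6) -> count=0 queue=[] holders={T4,T7}
Step 5: wait(T1) -> count=0 queue=[T1] holders={T4,T7}
Step 6: signal(T7) -> count=0 queue=[] holders={T1,T4}
Step 7: wait(T5) -> count=0 queue=[T5] holders={T1,T4}
Step 8: wait(T7) -> count=0 queue=[T5,T7] holders={T1,T4}
Step 9: signal(T4) -> count=0 queue=[T7] holders={T1,T5}
Step 10: wait(T6) -> count=0 queue=[T7,T6] holders={T1,T5}
Step 11: signal(T5) -> count=0 queue=[T6] holders={T1,T7}
Step 12: signal(T7) -> count=0 queue=[] holders={T1,T6}
Step 13: wait(T4) -> count=0 queue=[T4] holders={T1,T6}
Step 14: wait(T5) -> count=0 queue=[T4,T5] holders={T1,T6}
Step 15: signal(T1) -> count=0 queue=[T5] holders={T4,T6}
Step 16: wait(T7) -> count=0 queue=[T5,T7] holders={T4,T6}
Step 17: signal(T4) -> count=0 queue=[T7] holders={T5,T6}
Step 18: signal(T5) -> count=0 queue=[] holders={T6,T7}
Step 19: wait(T4) -> count=0 queue=[T4] holders={T6,T7}
Final holders: T6,T7

Answer: T6,T7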